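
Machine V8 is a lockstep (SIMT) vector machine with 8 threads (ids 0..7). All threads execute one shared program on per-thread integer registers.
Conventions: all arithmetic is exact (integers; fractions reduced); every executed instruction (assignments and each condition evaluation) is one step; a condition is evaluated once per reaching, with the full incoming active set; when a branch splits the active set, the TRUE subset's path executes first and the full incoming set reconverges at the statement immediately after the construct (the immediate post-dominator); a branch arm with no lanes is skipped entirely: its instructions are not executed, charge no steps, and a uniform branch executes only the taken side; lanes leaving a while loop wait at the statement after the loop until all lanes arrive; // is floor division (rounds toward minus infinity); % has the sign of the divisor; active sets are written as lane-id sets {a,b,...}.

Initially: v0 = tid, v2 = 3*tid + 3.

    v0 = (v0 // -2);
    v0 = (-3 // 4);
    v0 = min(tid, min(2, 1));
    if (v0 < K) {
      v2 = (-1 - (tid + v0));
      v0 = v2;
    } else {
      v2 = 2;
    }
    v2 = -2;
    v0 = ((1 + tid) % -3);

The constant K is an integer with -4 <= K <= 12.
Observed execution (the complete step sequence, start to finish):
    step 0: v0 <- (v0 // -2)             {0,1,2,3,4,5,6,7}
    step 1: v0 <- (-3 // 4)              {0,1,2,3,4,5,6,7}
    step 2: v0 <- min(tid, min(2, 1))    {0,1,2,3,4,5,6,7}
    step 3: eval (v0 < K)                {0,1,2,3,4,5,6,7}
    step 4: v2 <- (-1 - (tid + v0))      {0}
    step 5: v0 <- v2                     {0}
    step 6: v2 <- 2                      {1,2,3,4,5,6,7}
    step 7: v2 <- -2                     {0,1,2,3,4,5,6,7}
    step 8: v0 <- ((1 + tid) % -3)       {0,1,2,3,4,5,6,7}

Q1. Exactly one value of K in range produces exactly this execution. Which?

Answer: K = 1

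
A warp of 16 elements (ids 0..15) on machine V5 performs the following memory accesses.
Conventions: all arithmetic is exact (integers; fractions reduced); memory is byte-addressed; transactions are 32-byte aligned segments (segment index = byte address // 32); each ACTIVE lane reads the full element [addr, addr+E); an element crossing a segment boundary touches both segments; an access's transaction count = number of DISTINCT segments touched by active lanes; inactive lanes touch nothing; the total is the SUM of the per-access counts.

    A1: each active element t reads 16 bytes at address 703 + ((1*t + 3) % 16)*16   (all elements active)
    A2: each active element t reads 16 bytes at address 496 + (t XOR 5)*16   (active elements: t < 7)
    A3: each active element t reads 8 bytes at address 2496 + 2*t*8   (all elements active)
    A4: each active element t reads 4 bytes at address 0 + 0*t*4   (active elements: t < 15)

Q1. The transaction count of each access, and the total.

A1: 9 transactions
A2: 5 transactions
A3: 8 transactions
A4: 1 transaction

Answer: 9,5,8,1; total 23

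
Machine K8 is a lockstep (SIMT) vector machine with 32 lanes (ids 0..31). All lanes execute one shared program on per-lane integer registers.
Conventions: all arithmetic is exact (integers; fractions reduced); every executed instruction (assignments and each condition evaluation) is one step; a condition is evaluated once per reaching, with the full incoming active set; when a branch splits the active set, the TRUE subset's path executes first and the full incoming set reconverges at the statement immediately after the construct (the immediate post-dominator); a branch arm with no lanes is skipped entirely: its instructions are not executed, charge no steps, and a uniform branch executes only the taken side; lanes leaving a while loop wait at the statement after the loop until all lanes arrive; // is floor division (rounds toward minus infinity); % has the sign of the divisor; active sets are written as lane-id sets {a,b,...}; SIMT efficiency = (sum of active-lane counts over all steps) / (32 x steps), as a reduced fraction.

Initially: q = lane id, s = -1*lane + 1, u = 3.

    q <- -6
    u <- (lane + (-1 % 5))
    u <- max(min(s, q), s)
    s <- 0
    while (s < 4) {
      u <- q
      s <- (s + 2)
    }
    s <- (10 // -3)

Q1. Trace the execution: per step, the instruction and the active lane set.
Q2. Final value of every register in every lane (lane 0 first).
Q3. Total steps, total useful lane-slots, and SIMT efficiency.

step 0: q <- -6                      {0,1,2,3,4,5,6,7,8,9,10,11,12,13,14,15,16,17,18,19,20,21,22,23,24,25,26,27,28,29,30,31}
step 1: u <- (lane + (-1 % 5))       {0,1,2,3,4,5,6,7,8,9,10,11,12,13,14,15,16,17,18,19,20,21,22,23,24,25,26,27,28,29,30,31}
step 2: u <- max(min(s, q), s)       {0,1,2,3,4,5,6,7,8,9,10,11,12,13,14,15,16,17,18,19,20,21,22,23,24,25,26,27,28,29,30,31}
step 3: s <- 0                       {0,1,2,3,4,5,6,7,8,9,10,11,12,13,14,15,16,17,18,19,20,21,22,23,24,25,26,27,28,29,30,31}
step 4: eval (s < 4)                 {0,1,2,3,4,5,6,7,8,9,10,11,12,13,14,15,16,17,18,19,20,21,22,23,24,25,26,27,28,29,30,31}
step 5: u <- q                       {0,1,2,3,4,5,6,7,8,9,10,11,12,13,14,15,16,17,18,19,20,21,22,23,24,25,26,27,28,29,30,31}
step 6: s <- (s + 2)                 {0,1,2,3,4,5,6,7,8,9,10,11,12,13,14,15,16,17,18,19,20,21,22,23,24,25,26,27,28,29,30,31}
step 7: eval (s < 4)                 {0,1,2,3,4,5,6,7,8,9,10,11,12,13,14,15,16,17,18,19,20,21,22,23,24,25,26,27,28,29,30,31}
step 8: u <- q                       {0,1,2,3,4,5,6,7,8,9,10,11,12,13,14,15,16,17,18,19,20,21,22,23,24,25,26,27,28,29,30,31}
step 9: s <- (s + 2)                 {0,1,2,3,4,5,6,7,8,9,10,11,12,13,14,15,16,17,18,19,20,21,22,23,24,25,26,27,28,29,30,31}
step 10: eval (s < 4)                 {0,1,2,3,4,5,6,7,8,9,10,11,12,13,14,15,16,17,18,19,20,21,22,23,24,25,26,27,28,29,30,31}
step 11: s <- (10 // -3)              {0,1,2,3,4,5,6,7,8,9,10,11,12,13,14,15,16,17,18,19,20,21,22,23,24,25,26,27,28,29,30,31}

Answer: 12 steps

q: -6,-6,-6,-6,-6,-6,-6,-6,-6,-6,-6,-6,-6,-6,-6,-6,-6,-6,-6,-6,-6,-6,-6,-6,-6,-6,-6,-6,-6,-6,-6,-6
s: -4,-4,-4,-4,-4,-4,-4,-4,-4,-4,-4,-4,-4,-4,-4,-4,-4,-4,-4,-4,-4,-4,-4,-4,-4,-4,-4,-4,-4,-4,-4,-4
u: -6,-6,-6,-6,-6,-6,-6,-6,-6,-6,-6,-6,-6,-6,-6,-6,-6,-6,-6,-6,-6,-6,-6,-6,-6,-6,-6,-6,-6,-6,-6,-6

steps = 12; useful = 384; efficiency = 384/384 = 1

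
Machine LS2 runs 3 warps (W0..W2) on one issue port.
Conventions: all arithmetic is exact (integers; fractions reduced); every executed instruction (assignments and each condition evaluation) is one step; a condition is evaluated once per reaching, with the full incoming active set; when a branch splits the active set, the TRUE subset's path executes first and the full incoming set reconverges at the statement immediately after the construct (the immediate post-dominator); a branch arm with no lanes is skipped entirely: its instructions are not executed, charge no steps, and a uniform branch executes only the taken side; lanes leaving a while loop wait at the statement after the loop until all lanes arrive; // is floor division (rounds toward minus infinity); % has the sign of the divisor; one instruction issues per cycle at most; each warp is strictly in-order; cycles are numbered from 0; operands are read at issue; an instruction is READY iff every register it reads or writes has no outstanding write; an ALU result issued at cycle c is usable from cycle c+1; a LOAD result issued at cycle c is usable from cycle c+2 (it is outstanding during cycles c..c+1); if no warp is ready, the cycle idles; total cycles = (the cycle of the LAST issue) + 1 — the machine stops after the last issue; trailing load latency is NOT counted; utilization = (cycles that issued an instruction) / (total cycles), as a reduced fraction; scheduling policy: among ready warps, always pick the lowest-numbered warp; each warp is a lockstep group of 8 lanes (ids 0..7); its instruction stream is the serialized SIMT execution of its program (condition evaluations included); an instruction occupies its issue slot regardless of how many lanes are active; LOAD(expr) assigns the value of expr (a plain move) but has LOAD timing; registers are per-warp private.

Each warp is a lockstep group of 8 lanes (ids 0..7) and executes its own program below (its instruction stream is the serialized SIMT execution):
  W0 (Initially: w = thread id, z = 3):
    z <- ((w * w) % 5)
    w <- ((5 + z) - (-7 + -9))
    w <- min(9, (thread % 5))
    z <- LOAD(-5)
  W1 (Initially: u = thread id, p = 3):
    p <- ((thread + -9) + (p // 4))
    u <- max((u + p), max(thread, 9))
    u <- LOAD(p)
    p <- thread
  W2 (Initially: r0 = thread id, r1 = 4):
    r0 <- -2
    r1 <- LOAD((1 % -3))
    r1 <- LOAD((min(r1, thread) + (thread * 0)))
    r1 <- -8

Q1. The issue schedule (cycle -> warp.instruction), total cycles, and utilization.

cycle 0: W0.I0
cycle 1: W0.I1
cycle 2: W0.I2
cycle 3: W0.I3
cycle 4: W1.I0
cycle 5: W1.I1
cycle 6: W1.I2
cycle 7: W1.I3
cycle 8: W2.I0
cycle 9: W2.I1
cycle 10: idle
cycle 11: W2.I2
cycle 12: idle
cycle 13: W2.I3

Answer: 14 cycles, utilization 6/7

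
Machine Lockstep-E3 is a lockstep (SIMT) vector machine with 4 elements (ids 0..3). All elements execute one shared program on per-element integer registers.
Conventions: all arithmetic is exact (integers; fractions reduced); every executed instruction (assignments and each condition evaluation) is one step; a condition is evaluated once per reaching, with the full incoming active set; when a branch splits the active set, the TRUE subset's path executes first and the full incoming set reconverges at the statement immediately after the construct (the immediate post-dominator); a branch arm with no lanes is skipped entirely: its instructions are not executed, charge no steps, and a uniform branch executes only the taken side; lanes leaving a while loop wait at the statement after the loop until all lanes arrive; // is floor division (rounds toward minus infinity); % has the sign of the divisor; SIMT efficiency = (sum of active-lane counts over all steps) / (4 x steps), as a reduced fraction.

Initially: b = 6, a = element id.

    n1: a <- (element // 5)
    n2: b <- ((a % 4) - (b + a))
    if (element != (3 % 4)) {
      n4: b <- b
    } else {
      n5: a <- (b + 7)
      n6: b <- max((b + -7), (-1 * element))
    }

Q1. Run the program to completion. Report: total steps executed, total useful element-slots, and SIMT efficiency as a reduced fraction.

Answer: 6 steps, 17 useful, 17/24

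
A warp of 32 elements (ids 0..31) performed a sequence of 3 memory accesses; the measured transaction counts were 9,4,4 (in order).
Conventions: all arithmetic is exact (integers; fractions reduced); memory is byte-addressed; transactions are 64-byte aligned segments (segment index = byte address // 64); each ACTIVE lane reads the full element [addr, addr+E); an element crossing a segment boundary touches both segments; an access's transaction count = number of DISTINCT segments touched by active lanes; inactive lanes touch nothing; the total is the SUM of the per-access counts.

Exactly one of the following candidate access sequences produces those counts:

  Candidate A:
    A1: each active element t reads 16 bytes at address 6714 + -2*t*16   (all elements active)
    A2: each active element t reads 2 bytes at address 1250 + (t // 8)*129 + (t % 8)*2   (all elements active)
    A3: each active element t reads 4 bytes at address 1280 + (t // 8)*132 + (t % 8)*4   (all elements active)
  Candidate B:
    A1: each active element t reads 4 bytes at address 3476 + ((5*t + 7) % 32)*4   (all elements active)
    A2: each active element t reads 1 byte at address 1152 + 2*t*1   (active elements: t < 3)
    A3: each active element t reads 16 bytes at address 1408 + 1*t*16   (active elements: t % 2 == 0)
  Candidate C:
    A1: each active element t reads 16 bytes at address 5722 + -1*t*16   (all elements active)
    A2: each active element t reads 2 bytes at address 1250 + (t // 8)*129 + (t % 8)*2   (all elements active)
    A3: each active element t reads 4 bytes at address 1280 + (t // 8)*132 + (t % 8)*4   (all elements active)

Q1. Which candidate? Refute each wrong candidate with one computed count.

A: A1 gives 17 transactions, not 9
B: A1 gives 3 transactions, not 9
C: all counts match (9,4,4)

Answer: C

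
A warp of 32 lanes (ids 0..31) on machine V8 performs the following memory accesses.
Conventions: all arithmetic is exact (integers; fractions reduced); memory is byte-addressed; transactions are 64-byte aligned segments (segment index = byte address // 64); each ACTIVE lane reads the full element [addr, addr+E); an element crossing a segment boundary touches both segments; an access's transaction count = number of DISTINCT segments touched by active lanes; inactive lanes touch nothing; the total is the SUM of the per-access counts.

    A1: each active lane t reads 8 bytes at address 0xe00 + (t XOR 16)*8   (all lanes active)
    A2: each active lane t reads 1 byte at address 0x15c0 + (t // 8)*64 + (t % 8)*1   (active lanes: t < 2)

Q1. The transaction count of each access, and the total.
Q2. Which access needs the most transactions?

A1: 4 transactions
A2: 1 transaction

Answer: 4,1; total 5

Answer: A1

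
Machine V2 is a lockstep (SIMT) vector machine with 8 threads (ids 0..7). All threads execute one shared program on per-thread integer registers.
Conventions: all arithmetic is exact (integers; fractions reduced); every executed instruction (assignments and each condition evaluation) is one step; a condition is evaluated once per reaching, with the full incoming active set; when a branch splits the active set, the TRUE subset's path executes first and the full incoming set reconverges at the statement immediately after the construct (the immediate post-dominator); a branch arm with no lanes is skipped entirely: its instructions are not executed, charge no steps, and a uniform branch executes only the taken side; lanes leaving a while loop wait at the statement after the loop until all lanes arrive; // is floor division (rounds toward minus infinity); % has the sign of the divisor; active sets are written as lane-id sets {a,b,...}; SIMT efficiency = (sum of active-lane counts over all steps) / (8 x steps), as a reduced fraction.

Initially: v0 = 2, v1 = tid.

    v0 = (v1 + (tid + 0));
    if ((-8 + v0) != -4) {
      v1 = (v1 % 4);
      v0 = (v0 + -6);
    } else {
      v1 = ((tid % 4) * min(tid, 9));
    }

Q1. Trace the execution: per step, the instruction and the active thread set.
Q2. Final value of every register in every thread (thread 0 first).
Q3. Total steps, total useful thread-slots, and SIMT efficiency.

step 0: v0 <- (v1 + (tid + 0))       {0,1,2,3,4,5,6,7}
step 1: eval ((-8 + v0) != -4)       {0,1,2,3,4,5,6,7}
step 2: v1 <- (v1 % 4)               {0,1,3,4,5,6,7}
step 3: v0 <- (v0 + -6)              {0,1,3,4,5,6,7}
step 4: v1 <- ((tid % 4) * min(tid, 9)) {2}

Answer: 5 steps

v0: -6,-4,4,0,2,4,6,8
v1: 0,1,4,3,0,1,2,3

steps = 5; useful = 31; efficiency = 31/40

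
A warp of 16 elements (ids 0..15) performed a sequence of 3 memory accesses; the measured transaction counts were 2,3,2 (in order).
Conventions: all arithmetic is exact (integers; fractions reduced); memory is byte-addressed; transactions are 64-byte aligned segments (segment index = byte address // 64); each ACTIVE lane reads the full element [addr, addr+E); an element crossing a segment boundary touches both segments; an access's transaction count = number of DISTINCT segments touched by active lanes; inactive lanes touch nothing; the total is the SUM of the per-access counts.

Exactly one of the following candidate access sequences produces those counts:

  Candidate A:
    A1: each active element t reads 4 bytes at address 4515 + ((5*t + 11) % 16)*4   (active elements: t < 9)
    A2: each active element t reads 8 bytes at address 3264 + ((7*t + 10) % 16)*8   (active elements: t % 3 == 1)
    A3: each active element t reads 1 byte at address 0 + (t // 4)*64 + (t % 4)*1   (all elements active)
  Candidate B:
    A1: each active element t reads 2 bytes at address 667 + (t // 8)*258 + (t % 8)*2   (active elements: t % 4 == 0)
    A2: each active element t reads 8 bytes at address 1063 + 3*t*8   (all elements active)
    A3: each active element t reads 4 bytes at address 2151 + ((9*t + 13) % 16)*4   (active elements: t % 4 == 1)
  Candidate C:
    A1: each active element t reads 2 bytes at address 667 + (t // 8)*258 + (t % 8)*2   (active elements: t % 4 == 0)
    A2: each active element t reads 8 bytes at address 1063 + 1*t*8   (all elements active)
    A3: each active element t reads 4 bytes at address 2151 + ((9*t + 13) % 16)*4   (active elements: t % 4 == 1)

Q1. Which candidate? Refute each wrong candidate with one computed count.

A: A2 gives 2 transactions, not 3
B: A2 gives 7 transactions, not 3
C: all counts match (2,3,2)

Answer: C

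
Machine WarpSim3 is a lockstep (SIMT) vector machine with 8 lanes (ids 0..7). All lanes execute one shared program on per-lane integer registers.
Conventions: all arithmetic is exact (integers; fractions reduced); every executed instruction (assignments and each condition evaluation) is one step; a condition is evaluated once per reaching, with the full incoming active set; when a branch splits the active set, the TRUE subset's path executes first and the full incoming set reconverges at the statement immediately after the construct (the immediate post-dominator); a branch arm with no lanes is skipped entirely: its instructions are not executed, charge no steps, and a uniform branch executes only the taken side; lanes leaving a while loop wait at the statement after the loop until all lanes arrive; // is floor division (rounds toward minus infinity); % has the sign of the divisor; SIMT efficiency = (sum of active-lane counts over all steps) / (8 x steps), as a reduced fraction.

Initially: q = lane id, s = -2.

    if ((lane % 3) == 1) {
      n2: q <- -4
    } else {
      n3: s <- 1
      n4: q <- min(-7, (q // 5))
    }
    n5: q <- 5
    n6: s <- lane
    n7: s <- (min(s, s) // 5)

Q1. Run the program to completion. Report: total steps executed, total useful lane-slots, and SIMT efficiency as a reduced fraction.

Answer: 7 steps, 45 useful, 45/56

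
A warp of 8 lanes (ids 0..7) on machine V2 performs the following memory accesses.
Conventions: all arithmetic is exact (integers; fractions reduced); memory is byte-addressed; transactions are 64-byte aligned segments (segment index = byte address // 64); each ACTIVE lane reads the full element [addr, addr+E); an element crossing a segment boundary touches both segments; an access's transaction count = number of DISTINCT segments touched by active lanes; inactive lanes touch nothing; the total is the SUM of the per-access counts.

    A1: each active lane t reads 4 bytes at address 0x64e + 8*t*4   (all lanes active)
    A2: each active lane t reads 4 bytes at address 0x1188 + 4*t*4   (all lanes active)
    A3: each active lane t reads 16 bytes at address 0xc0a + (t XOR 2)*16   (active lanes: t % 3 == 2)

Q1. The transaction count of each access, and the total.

A1: 4 transactions
A2: 2 transactions
A3: 3 transactions

Answer: 4,2,3; total 9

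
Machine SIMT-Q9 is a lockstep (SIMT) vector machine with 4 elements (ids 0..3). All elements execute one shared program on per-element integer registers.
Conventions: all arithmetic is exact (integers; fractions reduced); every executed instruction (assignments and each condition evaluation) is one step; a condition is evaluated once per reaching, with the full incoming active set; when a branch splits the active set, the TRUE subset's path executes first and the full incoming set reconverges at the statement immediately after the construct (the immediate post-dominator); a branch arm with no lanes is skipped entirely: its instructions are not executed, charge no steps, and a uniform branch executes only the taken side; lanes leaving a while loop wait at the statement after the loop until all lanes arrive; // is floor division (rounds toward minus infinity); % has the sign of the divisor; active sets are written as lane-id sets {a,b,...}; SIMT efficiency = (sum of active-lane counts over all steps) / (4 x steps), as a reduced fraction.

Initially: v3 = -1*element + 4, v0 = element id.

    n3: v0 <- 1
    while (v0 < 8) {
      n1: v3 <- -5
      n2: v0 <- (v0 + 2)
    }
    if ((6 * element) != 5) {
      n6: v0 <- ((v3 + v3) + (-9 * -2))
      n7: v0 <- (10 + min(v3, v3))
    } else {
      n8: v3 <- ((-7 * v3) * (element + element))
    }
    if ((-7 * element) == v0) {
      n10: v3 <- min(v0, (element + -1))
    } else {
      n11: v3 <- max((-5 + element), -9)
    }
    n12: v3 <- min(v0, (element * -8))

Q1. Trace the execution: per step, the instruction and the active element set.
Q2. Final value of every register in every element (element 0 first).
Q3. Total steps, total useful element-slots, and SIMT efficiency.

step 0: v0 <- 1                      {0,1,2,3}
step 1: eval (v0 < 8)                {0,1,2,3}
step 2: v3 <- -5                     {0,1,2,3}
step 3: v0 <- (v0 + 2)               {0,1,2,3}
step 4: eval (v0 < 8)                {0,1,2,3}
step 5: v3 <- -5                     {0,1,2,3}
step 6: v0 <- (v0 + 2)               {0,1,2,3}
step 7: eval (v0 < 8)                {0,1,2,3}
step 8: v3 <- -5                     {0,1,2,3}
step 9: v0 <- (v0 + 2)               {0,1,2,3}
step 10: eval (v0 < 8)                {0,1,2,3}
step 11: v3 <- -5                     {0,1,2,3}
step 12: v0 <- (v0 + 2)               {0,1,2,3}
step 13: eval (v0 < 8)                {0,1,2,3}
step 14: eval ((6 * element) != 5)    {0,1,2,3}
step 15: v0 <- ((v3 + v3) + (-9 * -2)) {0,1,2,3}
step 16: v0 <- (10 + min(v3, v3))     {0,1,2,3}
step 17: eval ((-7 * element) == v0)  {0,1,2,3}
step 18: v3 <- max((-5 + element), -9) {0,1,2,3}
step 19: v3 <- min(v0, (element * -8)) {0,1,2,3}

Answer: 20 steps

v3: 0,-8,-16,-24
v0: 5,5,5,5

steps = 20; useful = 80; efficiency = 80/80 = 1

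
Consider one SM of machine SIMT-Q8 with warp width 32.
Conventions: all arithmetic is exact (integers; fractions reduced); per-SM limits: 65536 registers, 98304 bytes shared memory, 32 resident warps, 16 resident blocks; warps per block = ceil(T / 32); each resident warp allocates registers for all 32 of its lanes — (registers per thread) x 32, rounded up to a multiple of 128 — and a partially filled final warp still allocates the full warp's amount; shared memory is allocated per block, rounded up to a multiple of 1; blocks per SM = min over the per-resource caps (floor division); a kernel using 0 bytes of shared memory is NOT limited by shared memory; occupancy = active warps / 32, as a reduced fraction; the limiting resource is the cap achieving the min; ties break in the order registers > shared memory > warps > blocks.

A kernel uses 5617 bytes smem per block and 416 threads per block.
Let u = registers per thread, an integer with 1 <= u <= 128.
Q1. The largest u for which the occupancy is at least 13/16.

Answer: u = 76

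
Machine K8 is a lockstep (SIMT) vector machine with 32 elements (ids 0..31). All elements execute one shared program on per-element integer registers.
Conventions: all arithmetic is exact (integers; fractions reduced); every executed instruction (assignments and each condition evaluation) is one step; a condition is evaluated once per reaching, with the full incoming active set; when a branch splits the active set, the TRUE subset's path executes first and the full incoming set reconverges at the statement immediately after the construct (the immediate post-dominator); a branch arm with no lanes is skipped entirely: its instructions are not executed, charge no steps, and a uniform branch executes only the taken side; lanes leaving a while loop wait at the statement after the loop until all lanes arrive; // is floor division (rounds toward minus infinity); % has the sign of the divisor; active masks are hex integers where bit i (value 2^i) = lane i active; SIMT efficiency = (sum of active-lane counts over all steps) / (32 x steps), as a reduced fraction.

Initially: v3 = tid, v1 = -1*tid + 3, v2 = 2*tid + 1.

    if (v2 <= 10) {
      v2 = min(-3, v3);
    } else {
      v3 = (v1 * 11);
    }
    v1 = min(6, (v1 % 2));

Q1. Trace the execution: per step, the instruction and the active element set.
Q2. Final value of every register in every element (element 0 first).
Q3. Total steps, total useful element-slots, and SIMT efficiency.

step 0: eval (v2 <= 10)              0xffffffff
step 1: v2 <- min(-3, v3)            0x0000001f
step 2: v3 <- (v1 * 11)              0xffffffe0
step 3: v1 <- min(6, (v1 % 2))       0xffffffff

Answer: 4 steps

v3: 0,1,2,3,4,-22,-33,-44,-55,-66,-77,-88,-99,-110,-121,-132,-143,-154,-165,-176,-187,-198,-209,-220,-231,-242,-253,-264,-275,-286,-297,-308
v1: 1,0,1,0,1,0,1,0,1,0,1,0,1,0,1,0,1,0,1,0,1,0,1,0,1,0,1,0,1,0,1,0
v2: -3,-3,-3,-3,-3,11,13,15,17,19,21,23,25,27,29,31,33,35,37,39,41,43,45,47,49,51,53,55,57,59,61,63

steps = 4; useful = 96; efficiency = 96/128 = 3/4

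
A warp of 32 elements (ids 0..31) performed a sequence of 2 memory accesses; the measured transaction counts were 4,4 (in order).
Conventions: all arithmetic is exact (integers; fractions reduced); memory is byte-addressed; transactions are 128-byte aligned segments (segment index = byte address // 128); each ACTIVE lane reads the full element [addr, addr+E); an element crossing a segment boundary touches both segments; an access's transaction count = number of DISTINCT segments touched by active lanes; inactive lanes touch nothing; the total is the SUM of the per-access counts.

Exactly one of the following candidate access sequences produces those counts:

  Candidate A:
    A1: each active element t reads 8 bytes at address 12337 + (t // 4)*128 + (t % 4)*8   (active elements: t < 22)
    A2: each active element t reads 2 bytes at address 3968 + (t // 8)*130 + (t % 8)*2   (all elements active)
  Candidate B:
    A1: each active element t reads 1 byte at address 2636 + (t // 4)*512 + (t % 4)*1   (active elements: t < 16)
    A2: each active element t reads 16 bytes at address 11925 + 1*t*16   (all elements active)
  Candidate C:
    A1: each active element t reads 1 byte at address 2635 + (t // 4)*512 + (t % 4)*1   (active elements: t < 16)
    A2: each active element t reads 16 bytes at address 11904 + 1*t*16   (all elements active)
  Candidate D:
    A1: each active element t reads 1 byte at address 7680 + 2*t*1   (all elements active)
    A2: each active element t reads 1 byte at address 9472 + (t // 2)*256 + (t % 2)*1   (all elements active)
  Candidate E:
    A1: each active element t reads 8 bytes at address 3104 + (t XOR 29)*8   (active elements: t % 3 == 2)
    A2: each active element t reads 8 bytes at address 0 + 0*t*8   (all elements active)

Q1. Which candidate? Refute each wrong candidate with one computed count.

A: A1 gives 6 transactions, not 4
B: A2 gives 5 transactions, not 4
D: A1 gives 1 transaction, not 4
E: A1 gives 3 transactions, not 4
C: all counts match (4,4)

Answer: C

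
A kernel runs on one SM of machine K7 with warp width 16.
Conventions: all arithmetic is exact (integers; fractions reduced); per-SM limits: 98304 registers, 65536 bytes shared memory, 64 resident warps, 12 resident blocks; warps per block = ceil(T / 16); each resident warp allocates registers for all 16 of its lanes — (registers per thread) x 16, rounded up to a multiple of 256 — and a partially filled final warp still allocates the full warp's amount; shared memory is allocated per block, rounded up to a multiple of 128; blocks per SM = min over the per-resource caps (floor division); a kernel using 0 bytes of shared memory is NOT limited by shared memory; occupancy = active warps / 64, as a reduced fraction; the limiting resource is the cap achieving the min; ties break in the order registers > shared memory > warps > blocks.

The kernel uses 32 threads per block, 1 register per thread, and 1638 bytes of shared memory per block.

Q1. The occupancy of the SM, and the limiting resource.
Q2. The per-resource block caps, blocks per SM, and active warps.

Answer: occupancy 3/8, limited by blocks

registers: 192 blocks
shared memory: 39 blocks
warps: 32 blocks
blocks: 12 blocks

Answer: 12 blocks, 24 active warps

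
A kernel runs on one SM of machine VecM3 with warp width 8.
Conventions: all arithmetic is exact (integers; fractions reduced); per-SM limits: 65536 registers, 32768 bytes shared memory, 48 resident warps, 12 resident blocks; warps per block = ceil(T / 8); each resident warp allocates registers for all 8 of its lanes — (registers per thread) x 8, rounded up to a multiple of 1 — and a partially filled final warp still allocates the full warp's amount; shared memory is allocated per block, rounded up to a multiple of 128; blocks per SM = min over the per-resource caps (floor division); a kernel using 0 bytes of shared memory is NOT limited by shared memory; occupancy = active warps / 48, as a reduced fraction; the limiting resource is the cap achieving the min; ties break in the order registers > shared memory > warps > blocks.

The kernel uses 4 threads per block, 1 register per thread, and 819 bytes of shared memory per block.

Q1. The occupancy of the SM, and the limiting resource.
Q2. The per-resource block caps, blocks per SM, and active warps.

Answer: occupancy 1/4, limited by blocks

registers: 8192 blocks
shared memory: 36 blocks
warps: 48 blocks
blocks: 12 blocks

Answer: 12 blocks, 12 active warps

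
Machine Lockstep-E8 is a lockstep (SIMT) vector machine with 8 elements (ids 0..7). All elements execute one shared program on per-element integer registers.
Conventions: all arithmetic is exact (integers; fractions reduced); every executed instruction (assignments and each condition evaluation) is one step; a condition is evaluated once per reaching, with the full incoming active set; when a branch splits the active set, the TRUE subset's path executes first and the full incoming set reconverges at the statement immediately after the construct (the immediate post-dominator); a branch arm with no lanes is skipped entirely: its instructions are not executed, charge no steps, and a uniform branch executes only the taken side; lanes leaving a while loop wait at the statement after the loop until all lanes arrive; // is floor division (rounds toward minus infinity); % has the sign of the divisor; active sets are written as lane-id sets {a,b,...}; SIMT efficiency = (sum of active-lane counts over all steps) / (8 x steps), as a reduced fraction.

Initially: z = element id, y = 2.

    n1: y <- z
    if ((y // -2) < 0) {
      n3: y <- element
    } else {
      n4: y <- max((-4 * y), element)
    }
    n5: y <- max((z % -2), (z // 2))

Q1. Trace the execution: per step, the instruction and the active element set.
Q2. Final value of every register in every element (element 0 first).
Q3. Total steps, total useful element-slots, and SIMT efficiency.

step 0: y <- z                       {0,1,2,3,4,5,6,7}
step 1: eval ((y // -2) < 0)         {0,1,2,3,4,5,6,7}
step 2: y <- element                 {1,2,3,4,5,6,7}
step 3: y <- max((-4 * y), element)  {0}
step 4: y <- max((z % -2), (z // 2)) {0,1,2,3,4,5,6,7}

Answer: 5 steps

z: 0,1,2,3,4,5,6,7
y: 0,0,1,1,2,2,3,3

steps = 5; useful = 32; efficiency = 32/40 = 4/5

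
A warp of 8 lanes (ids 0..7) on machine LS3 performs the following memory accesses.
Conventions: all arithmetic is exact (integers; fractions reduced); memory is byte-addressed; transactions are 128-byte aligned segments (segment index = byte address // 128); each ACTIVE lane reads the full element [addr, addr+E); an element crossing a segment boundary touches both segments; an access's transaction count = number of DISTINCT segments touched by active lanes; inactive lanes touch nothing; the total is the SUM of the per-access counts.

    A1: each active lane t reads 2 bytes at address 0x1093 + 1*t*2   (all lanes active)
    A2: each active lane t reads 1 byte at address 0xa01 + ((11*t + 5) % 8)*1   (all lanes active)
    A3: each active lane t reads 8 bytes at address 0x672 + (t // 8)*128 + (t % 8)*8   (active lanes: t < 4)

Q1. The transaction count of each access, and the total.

A1: 1 transaction
A2: 1 transaction
A3: 2 transactions

Answer: 1,1,2; total 4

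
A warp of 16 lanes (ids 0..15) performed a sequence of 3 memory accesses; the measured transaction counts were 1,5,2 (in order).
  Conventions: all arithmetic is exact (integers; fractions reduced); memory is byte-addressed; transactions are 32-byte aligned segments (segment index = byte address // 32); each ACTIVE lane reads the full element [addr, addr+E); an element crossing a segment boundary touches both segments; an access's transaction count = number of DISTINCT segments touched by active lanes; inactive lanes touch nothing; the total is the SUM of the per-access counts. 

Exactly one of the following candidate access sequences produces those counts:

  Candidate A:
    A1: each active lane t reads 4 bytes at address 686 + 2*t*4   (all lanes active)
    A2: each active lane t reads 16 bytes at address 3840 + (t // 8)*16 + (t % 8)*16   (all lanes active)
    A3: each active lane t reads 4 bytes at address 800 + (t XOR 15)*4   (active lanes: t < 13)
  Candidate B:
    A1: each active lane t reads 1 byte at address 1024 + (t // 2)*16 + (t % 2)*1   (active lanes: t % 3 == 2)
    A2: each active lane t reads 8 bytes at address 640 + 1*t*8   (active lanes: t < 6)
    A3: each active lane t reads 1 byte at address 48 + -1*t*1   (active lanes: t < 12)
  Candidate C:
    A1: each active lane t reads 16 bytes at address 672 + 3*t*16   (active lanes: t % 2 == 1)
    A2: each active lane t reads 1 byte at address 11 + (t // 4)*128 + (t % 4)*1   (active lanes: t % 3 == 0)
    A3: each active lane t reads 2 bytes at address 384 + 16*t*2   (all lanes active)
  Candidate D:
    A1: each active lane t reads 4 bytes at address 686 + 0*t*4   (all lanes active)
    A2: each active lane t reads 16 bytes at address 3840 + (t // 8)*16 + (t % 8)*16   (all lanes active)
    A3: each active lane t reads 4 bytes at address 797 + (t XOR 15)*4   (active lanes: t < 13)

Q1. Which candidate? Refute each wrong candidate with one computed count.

A: A1 gives 5 transactions, not 1
B: A1 gives 4 transactions, not 1
C: A1 gives 8 transactions, not 1
D: all counts match (1,5,2)

Answer: D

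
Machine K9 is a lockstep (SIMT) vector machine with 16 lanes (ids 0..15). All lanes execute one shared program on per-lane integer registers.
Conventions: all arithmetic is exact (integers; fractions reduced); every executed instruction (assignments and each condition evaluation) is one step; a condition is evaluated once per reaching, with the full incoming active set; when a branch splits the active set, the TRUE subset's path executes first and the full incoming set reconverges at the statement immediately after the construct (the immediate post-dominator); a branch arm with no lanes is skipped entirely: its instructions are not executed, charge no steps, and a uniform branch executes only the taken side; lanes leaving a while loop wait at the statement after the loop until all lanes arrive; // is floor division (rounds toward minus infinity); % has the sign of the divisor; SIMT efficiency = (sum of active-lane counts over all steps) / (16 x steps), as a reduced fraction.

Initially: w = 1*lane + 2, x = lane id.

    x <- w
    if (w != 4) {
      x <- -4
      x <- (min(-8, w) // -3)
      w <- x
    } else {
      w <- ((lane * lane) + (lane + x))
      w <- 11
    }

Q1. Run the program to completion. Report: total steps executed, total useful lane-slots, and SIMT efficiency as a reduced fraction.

Answer: 7 steps, 79 useful, 79/112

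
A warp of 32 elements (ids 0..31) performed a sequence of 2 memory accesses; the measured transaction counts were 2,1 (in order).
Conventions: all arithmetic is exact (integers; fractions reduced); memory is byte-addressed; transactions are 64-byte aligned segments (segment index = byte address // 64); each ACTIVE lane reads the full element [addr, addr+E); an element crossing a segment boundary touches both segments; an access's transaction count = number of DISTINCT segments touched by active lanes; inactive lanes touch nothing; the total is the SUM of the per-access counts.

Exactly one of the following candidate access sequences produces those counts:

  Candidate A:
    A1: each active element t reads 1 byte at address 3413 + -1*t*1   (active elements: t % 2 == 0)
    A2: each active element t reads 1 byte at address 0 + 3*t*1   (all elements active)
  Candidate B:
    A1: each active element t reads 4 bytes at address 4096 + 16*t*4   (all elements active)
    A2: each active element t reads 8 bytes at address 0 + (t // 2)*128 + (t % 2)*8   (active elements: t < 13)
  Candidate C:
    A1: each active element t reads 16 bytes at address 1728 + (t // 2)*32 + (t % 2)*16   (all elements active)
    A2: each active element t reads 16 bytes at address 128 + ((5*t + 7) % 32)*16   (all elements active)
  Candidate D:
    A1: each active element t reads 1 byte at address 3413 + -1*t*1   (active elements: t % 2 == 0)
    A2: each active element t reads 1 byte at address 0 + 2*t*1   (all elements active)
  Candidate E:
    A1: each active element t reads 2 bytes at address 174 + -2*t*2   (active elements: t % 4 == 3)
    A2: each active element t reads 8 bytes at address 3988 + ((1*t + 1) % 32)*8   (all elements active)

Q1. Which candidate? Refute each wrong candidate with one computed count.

A: A2 gives 2 transactions, not 1
B: A1 gives 32 transactions, not 2
C: A1 gives 8 transactions, not 2
E: A1 gives 3 transactions, not 2
D: all counts match (2,1)

Answer: D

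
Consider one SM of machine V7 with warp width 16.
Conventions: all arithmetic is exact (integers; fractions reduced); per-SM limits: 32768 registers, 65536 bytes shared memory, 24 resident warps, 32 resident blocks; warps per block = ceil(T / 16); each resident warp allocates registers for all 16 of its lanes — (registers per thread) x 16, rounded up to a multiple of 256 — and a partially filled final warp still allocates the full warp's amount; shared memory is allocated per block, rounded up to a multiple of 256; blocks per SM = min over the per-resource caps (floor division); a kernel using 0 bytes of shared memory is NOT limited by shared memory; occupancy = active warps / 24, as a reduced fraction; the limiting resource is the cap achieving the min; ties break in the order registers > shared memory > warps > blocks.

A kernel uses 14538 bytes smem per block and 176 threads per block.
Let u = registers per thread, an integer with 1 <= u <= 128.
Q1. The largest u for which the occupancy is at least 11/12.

Answer: u = 80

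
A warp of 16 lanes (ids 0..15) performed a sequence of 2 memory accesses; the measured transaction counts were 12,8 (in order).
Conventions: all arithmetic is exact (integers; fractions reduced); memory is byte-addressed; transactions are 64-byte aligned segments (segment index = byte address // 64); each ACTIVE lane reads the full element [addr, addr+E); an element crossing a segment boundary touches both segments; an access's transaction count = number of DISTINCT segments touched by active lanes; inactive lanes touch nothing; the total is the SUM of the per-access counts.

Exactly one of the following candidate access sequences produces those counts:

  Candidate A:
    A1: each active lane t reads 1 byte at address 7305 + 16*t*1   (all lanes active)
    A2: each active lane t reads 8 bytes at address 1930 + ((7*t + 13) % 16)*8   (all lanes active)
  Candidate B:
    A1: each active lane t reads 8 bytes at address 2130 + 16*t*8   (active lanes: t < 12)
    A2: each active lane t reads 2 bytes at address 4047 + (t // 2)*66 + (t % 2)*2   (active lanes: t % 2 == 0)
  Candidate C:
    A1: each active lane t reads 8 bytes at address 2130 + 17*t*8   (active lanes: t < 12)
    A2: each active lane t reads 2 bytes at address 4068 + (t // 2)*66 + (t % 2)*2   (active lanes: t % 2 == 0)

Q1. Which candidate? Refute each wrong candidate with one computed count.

A: A1 gives 4 transactions, not 12
C: A1 gives 13 transactions, not 12
B: all counts match (12,8)

Answer: B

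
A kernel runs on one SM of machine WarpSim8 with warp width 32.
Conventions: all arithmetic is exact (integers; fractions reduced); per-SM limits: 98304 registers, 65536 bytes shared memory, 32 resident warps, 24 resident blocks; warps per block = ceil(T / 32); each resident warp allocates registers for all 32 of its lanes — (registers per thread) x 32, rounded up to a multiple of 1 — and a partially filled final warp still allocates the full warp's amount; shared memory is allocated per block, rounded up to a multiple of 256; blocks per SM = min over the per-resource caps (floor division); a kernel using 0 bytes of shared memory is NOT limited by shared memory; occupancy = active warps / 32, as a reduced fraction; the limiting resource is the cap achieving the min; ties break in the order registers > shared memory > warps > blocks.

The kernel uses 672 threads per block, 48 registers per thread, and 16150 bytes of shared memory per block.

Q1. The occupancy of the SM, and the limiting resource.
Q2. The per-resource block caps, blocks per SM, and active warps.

Answer: occupancy 21/32, limited by warps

registers: 3 blocks
shared memory: 4 blocks
warps: 1 block
blocks: 24 blocks

Answer: 1 block, 21 active warps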